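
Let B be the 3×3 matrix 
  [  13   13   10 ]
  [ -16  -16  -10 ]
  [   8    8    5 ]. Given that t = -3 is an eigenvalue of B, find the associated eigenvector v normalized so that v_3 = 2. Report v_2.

B + 3I = [[16, 13, 10], [-16, -13, -10], [8, 8, 8]].
Solving (B + 3I)v = 0 gives the eigenspace spanned by (2, -4, 2).
With v_3 = 2, v = (2, -4, 2), so v_2 = -4.

-4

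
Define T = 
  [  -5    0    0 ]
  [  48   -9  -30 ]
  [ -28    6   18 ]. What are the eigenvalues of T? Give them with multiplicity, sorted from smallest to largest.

Characteristic polynomial: p(s) = s^3 - 4s^2 - 27s + 90 = (s - 6)(s - 3)(s + 5).
Roots (with multiplicity): -5, 3, 6.

-5, 3, 6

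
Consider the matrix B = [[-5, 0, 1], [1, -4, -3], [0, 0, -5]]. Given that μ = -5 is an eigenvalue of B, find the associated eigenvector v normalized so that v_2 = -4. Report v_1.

4

B + 5I = [[0, 0, 1], [1, 1, -3], [0, 0, 0]].
Solving (B + 5I)v = 0 gives the eigenspace spanned by (4, -4, 0).
With v_2 = -4, v = (4, -4, 0), so v_1 = 4.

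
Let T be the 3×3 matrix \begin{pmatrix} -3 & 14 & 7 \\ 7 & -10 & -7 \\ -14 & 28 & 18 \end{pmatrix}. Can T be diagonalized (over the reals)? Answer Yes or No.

Yes

Characteristic polynomial: p(r) = r^3 - 5r^2 - 8r + 48 = (r - 4)^2(r + 3).
r = 4 has algebraic multiplicity 2; rank(T − 4I) = 1, so geometric multiplicity = 2.
Every eigenvalue has geometric = algebraic multiplicity, so T is diagonalizable.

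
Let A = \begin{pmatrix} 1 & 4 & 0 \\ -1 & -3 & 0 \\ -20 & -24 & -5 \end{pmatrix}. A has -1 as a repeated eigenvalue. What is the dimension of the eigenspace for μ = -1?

A + 1I = [[2, 4, 0], [-1, -2, 0], [-20, -24, -4]].
This matrix has rank 2, so its null space has dimension 3 − 2 = 1.

1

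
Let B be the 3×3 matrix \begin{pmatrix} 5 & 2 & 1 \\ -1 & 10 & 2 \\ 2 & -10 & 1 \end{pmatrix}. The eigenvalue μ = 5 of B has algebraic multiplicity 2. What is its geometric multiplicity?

B − 5I = [[0, 2, 1], [-1, 5, 2], [2, -10, -4]].
This matrix has rank 2, so its null space has dimension 3 − 2 = 1.

1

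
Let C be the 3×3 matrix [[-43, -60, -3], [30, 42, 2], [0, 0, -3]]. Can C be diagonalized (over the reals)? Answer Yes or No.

Characteristic polynomial: p(t) = t^3 + 4t^2 - 3t - 18 = (t - 2)(t + 3)^2.
t = -3 has algebraic multiplicity 2; rank(C + 3I) = 2, so geometric multiplicity = 1.
Geometric multiplicity < algebraic multiplicity, so C is not diagonalizable.

No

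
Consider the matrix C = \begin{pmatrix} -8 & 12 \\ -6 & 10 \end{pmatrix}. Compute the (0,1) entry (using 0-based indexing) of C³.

Characteristic polynomial: r^2 - 2r - 8 = (r - 4)(r + 2), so the eigenvalues are -2, 4.
r=4: eigenvector (1, 1).
r=-2: eigenvector (2, 1).
P = [[1, 2], [1, 1]], D = diag(4, -2), P⁻¹ = [[-1, 2], [1, -1]].
C³ = P·diag(64, -8)·P⁻¹ = [[-80, 144], [-72, 136]].
The requested entry is 144.

144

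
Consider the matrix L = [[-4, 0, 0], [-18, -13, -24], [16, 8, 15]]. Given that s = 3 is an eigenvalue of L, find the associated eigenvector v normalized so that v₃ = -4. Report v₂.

L − 3I = [[-7, 0, 0], [-18, -16, -24], [16, 8, 12]].
Solving (L − 3I)v = 0 gives the eigenspace spanned by (0, 6, -4).
With v₃ = -4, v = (0, 6, -4), so v₂ = 6.

6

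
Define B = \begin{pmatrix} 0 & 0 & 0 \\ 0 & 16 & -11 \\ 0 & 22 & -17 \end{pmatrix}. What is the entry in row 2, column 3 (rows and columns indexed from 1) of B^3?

-341

Characteristic polynomial: s^3 + s^2 - 30s = s(s - 5)(s + 6), so the eigenvalues are -6, 0, 5.
s=-6: eigenvector (0, 1, 2).
s=5: eigenvector (0, 1, 1).
s=0: eigenvector (1, 0, 0).
P = [[0, 0, 1], [1, 1, 0], [2, 1, 0]], D = diag(-6, 5, 0), P⁻¹ = [[0, -1, 1], [0, 2, -1], [1, 0, 0]].
B³ = P·diag(-216, 125, 0)·P⁻¹ = [[0, 0, 0], [0, 466, -341], [0, 682, -557]].
The requested entry is -341.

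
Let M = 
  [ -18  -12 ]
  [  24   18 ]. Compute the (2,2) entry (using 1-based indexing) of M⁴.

Characteristic polynomial: s^2 - 36 = (s - 6)(s + 6), so the eigenvalues are -6, 6.
s=6: eigenvector (-1, 2).
s=-6: eigenvector (-1, 1).
P = [[-1, -1], [2, 1]], D = diag(6, -6), P⁻¹ = [[1, 1], [-2, -1]].
M⁴ = P·diag(1296, 1296)·P⁻¹ = [[1296, 0], [0, 1296]].
The requested entry is 1296.

1296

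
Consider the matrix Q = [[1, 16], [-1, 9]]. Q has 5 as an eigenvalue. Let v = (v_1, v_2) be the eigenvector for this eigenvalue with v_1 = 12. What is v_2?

Q − 5I = [[-4, 16], [-1, 4]].
Solving (Q − 5I)v = 0 gives the eigenspace spanned by (12, 3).
With v_1 = 12, v = (12, 3), so v_2 = 3.

3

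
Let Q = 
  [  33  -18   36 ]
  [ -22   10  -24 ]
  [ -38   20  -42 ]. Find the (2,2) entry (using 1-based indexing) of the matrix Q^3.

292

Characteristic polynomial: λ^3 - λ^2 - 24λ - 36 = (λ - 6)(λ + 2)(λ + 3), so the eigenvalues are -3, -2, 6.
λ=-3: eigenvector (1, -2, -2).
λ=6: eigenvector (-2, 1, 2).
λ=-2: eigenvector (0, 2, 1).
P = [[1, -2, 0], [-2, 1, 2], [-2, 2, 1]], D = diag(-3, 6, -2), P⁻¹ = [[-3, 2, -4], [-2, 1, -2], [-2, 2, -3]].
Q³ = P·diag(-27, 216, -8)·P⁻¹ = [[945, -486, 972], [-562, 292, -600], [-1010, 524, -1056]].
The requested entry is 292.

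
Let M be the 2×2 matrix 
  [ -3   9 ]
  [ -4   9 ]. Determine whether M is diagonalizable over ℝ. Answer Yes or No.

Characteristic polynomial: p(μ) = μ^2 - 6μ + 9 = (μ - 3)^2.
μ = 3 has algebraic multiplicity 2; rank(M − 3I) = 1, so geometric multiplicity = 1.
Geometric multiplicity < algebraic multiplicity, so M is not diagonalizable.

No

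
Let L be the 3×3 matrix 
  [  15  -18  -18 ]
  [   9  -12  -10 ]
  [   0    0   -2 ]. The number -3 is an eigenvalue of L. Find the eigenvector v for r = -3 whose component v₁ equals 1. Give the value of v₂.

L + 3I = [[18, -18, -18], [9, -9, -10], [0, 0, 1]].
Solving (L + 3I)v = 0 gives the eigenspace spanned by (1, 1, 0).
With v₁ = 1, v = (1, 1, 0), so v₂ = 1.

1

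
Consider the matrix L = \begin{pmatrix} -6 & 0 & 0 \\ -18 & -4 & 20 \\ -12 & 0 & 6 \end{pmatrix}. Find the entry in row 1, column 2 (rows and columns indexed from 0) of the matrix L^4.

Characteristic polynomial: s^3 + 4s^2 - 36s - 144 = (s - 6)(s + 4)(s + 6), so the eigenvalues are -6, -4, 6.
s=-6: eigenvector (1, -1, 1).
s=6: eigenvector (0, 2, 1).
s=-4: eigenvector (0, 1, 0).
P = [[1, 0, 0], [-1, 2, 1], [1, 1, 0]], D = diag(-6, 6, -4), P⁻¹ = [[1, 0, 0], [-1, 0, 1], [3, 1, -2]].
L⁴ = P·diag(1296, 1296, 256)·P⁻¹ = [[1296, 0, 0], [-3120, 256, 2080], [0, 0, 1296]].
The requested entry is 2080.

2080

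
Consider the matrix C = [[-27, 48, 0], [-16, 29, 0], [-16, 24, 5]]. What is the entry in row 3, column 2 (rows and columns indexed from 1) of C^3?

Characteristic polynomial: μ^3 - 7μ^2 - 5μ + 75 = (μ - 5)^2(μ + 3), so the eigenvalues are -3, 5, 5.
μ=5: eigenvector (-3, -2, -2).
μ=-3: eigenvector (2, 1, 1).
μ=5: eigenvector (0, 0, 1).
P = [[-3, 2, 0], [-2, 1, 0], [-2, 1, 1]], D = diag(5, -3, 5), P⁻¹ = [[1, -2, 0], [2, -3, 0], [0, -1, 1]].
C³ = P·diag(125, -27, 125)·P⁻¹ = [[-483, 912, 0], [-304, 581, 0], [-304, 456, 125]].
The requested entry is 456.

456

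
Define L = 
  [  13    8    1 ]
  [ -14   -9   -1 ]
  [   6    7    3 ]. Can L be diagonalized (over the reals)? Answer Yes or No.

No

Characteristic polynomial: p(r) = r^3 - 7r^2 + 8r + 16 = (r - 4)^2(r + 1).
r = 4 has algebraic multiplicity 2; rank(L − 4I) = 2, so geometric multiplicity = 1.
Geometric multiplicity < algebraic multiplicity, so L is not diagonalizable.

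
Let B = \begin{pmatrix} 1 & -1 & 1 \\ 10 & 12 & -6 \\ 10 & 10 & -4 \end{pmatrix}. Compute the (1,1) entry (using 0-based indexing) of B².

74

Characteristic polynomial: r^3 - 9r^2 + 20r - 12 = (r - 6)(r - 2)(r - 1), so the eigenvalues are 1, 2, 6.
r=2: eigenvector (1, -1, 0).
r=6: eigenvector (0, 1, 1).
r=1: eigenvector (1, -2, -2).
P = [[1, 0, 1], [-1, 1, -2], [0, 1, -2]], D = diag(2, 6, 1), P⁻¹ = [[0, -1, 1], [2, 2, -1], [1, 1, -1]].
B² = P·diag(4, 36, 1)·P⁻¹ = [[1, -3, 3], [70, 74, -38], [70, 70, -34]].
The requested entry is 74.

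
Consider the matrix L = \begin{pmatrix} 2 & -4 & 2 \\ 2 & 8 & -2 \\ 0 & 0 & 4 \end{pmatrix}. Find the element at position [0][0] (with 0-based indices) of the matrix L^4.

-784

Characteristic polynomial: t^3 - 14t^2 + 64t - 96 = (t - 6)(t - 4)^2, so the eigenvalues are 4, 4, 6.
t=4: eigenvector (2, -1, 0).
t=4: eigenvector (-1, 1, 1).
t=6: eigenvector (-1, 1, 0).
P = [[2, -1, -1], [-1, 1, 1], [0, 1, 0]], D = diag(4, 4, 6), P⁻¹ = [[1, 1, 0], [0, 0, 1], [1, 2, -1]].
L⁴ = P·diag(256, 256, 1296)·P⁻¹ = [[-784, -2080, 1040], [1040, 2336, -1040], [0, 0, 256]].
The requested entry is -784.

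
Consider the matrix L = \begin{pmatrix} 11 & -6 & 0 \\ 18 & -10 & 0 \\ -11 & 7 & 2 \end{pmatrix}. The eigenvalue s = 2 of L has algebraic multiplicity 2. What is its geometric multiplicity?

1

L − 2I = [[9, -6, 0], [18, -12, 0], [-11, 7, 0]].
This matrix has rank 2, so its null space has dimension 3 − 2 = 1.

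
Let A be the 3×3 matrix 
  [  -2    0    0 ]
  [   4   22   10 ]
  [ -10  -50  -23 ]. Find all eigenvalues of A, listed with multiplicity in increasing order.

-3, -2, 2

Characteristic polynomial: p(t) = t^3 + 3t^2 - 4t - 12 = (t - 2)(t + 2)(t + 3).
Roots (with multiplicity): -3, -2, 2.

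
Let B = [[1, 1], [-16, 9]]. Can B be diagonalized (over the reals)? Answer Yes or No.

Characteristic polynomial: p(μ) = μ^2 - 10μ + 25 = (μ - 5)^2.
μ = 5 has algebraic multiplicity 2; rank(B − 5I) = 1, so geometric multiplicity = 1.
Geometric multiplicity < algebraic multiplicity, so B is not diagonalizable.

No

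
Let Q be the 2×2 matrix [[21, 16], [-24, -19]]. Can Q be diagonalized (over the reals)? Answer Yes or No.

Yes

Characteristic polynomial: p(t) = t^2 - 2t - 15 = (t - 5)(t + 3).
All 2 eigenvalues are distinct, so Q is diagonalizable.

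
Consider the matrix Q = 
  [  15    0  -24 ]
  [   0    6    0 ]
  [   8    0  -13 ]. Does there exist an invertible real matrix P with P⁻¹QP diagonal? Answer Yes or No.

Characteristic polynomial: p(r) = r^3 - 8r^2 + 9r + 18 = (r - 6)(r - 3)(r + 1).
All 3 eigenvalues are distinct, so Q is diagonalizable.

Yes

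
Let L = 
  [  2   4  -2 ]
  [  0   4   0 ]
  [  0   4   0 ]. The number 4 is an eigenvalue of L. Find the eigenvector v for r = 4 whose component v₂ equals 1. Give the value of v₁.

1

L − 4I = [[-2, 4, -2], [0, 0, 0], [0, 4, -4]].
Solving (L − 4I)v = 0 gives the eigenspace spanned by (1, 1, 1).
With v₂ = 1, v = (1, 1, 1), so v₁ = 1.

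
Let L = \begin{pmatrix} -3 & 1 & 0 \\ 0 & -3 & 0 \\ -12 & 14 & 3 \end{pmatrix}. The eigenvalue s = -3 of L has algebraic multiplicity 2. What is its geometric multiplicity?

L + 3I = [[0, 1, 0], [0, 0, 0], [-12, 14, 6]].
This matrix has rank 2, so its null space has dimension 3 − 2 = 1.

1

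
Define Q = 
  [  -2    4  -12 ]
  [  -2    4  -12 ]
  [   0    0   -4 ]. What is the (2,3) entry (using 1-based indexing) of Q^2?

Characteristic polynomial: μ^3 + 2μ^2 - 8μ = μ(μ - 2)(μ + 4), so the eigenvalues are -4, 0, 2.
μ=2: eigenvector (1, 1, 0).
μ=0: eigenvector (-2, -1, 0).
μ=-4: eigenvector (2, 2, 1).
P = [[1, -2, 2], [1, -1, 2], [0, 0, 1]], D = diag(2, 0, -4), P⁻¹ = [[-1, 2, -2], [-1, 1, 0], [0, 0, 1]].
Q² = P·diag(4, 0, 16)·P⁻¹ = [[-4, 8, 24], [-4, 8, 24], [0, 0, 16]].
The requested entry is 24.

24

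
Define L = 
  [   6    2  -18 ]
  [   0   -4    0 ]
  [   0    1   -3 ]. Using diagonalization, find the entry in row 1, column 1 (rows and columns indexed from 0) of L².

Characteristic polynomial: μ^3 + μ^2 - 30μ - 72 = (μ - 6)(μ + 3)(μ + 4), so the eigenvalues are -4, -3, 6.
μ=6: eigenvector (1, 0, 0).
μ=-4: eigenvector (-2, 1, -1).
μ=-3: eigenvector (2, 0, 1).
P = [[1, -2, 2], [0, 1, 0], [0, -1, 1]], D = diag(6, -4, -3), P⁻¹ = [[1, 0, -2], [0, 1, 0], [0, 1, 1]].
L² = P·diag(36, 16, 9)·P⁻¹ = [[36, -14, -54], [0, 16, 0], [0, -7, 9]].
The requested entry is 16.

16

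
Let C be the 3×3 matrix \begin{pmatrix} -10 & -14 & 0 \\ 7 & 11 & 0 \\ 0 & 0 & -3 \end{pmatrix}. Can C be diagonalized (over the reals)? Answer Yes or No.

Yes

Characteristic polynomial: p(r) = r^3 + 2r^2 - 15r - 36 = (r - 4)(r + 3)^2.
r = -3 has algebraic multiplicity 2; rank(C + 3I) = 1, so geometric multiplicity = 2.
Every eigenvalue has geometric = algebraic multiplicity, so C is diagonalizable.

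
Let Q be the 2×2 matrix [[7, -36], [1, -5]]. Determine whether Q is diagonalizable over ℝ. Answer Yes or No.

Characteristic polynomial: p(s) = s^2 - 2s + 1 = (s - 1)^2.
s = 1 has algebraic multiplicity 2; rank(Q − 1I) = 1, so geometric multiplicity = 1.
Geometric multiplicity < algebraic multiplicity, so Q is not diagonalizable.

No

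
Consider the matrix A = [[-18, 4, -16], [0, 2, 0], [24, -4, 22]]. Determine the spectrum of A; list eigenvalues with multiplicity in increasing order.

-2, 2, 6

Characteristic polynomial: p(λ) = λ^3 - 6λ^2 - 4λ + 24 = (λ - 6)(λ - 2)(λ + 2).
Roots (with multiplicity): -2, 2, 6.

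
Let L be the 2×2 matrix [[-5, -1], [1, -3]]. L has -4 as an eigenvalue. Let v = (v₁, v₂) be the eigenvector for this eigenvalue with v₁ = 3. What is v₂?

-3

L + 4I = [[-1, -1], [1, 1]].
Solving (L + 4I)v = 0 gives the eigenspace spanned by (3, -3).
With v₁ = 3, v = (3, -3), so v₂ = -3.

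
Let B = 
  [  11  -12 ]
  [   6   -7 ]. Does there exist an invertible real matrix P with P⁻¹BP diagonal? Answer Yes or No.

Characteristic polynomial: p(s) = s^2 - 4s - 5 = (s - 5)(s + 1).
All 2 eigenvalues are distinct, so B is diagonalizable.

Yes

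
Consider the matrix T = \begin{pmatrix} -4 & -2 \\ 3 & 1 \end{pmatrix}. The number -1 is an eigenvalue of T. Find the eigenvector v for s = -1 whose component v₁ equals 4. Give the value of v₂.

-6

T + 1I = [[-3, -2], [3, 2]].
Solving (T + 1I)v = 0 gives the eigenspace spanned by (4, -6).
With v₁ = 4, v = (4, -6), so v₂ = -6.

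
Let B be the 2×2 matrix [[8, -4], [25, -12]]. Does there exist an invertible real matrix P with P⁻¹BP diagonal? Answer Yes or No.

Characteristic polynomial: p(s) = s^2 + 4s + 4 = (s + 2)^2.
s = -2 has algebraic multiplicity 2; rank(B + 2I) = 1, so geometric multiplicity = 1.
Geometric multiplicity < algebraic multiplicity, so B is not diagonalizable.

No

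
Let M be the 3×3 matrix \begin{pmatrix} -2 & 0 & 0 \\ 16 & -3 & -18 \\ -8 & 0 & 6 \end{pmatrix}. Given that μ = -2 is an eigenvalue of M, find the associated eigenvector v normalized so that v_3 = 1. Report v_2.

M + 2I = [[0, 0, 0], [16, -1, -18], [-8, 0, 8]].
Solving (M + 2I)v = 0 gives the eigenspace spanned by (1, -2, 1).
With v_3 = 1, v = (1, -2, 1), so v_2 = -2.

-2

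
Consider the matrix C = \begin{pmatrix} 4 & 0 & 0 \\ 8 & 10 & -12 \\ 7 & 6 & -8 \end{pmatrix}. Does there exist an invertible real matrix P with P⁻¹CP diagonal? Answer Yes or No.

No

Characteristic polynomial: p(λ) = λ^3 - 6λ^2 + 32 = (λ - 4)^2(λ + 2).
λ = 4 has algebraic multiplicity 2; rank(C − 4I) = 2, so geometric multiplicity = 1.
Geometric multiplicity < algebraic multiplicity, so C is not diagonalizable.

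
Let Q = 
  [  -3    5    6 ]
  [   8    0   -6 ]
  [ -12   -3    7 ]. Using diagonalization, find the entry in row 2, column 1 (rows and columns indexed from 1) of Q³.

Characteristic polynomial: t^3 - 4t^2 - 7t + 10 = (t - 5)(t - 1)(t + 2), so the eigenvalues are -2, 1, 5.
t=5: eigenvector (-1, 2, -3).
t=-2: eigenvector (-1, 1, -1).
t=1: eigenvector (2, -2, 3).
P = [[-1, -1, 2], [2, 1, -2], [-3, -1, 3]], D = diag(5, -2, 1), P⁻¹ = [[1, 1, 0], [0, 3, 2], [1, 2, 1]].
Q³ = P·diag(125, -8, 1)·P⁻¹ = [[-123, -97, 18], [248, 222, -18], [-372, -345, 19]].
The requested entry is 248.

248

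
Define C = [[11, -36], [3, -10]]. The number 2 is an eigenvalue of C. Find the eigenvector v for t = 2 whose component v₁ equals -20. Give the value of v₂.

-5

C − 2I = [[9, -36], [3, -12]].
Solving (C − 2I)v = 0 gives the eigenspace spanned by (-20, -5).
With v₁ = -20, v = (-20, -5), so v₂ = -5.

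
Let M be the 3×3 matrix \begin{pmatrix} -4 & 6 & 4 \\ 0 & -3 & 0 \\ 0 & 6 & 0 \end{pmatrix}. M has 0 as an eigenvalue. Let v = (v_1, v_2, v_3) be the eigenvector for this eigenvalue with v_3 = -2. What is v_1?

-2

M = [[-4, 6, 4], [0, -3, 0], [0, 6, 0]].
Solving (M)v = 0 gives the eigenspace spanned by (-2, 0, -2).
With v_3 = -2, v = (-2, 0, -2), so v_1 = -2.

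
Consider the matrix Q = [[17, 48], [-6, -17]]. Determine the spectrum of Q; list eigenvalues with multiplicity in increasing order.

-1, 1

Characteristic polynomial: p(r) = r^2 - 1 = (r - 1)(r + 1).
Roots (with multiplicity): -1, 1.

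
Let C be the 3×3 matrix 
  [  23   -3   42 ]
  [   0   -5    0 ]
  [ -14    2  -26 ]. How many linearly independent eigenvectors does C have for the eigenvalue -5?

1

C + 5I = [[28, -3, 42], [0, 0, 0], [-14, 2, -21]].
This matrix has rank 2, so its null space has dimension 3 − 2 = 1.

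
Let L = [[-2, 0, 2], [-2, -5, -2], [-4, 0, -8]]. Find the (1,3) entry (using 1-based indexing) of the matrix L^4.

-1040

Characteristic polynomial: λ^3 + 15λ^2 + 74λ + 120 = (λ + 4)(λ + 5)(λ + 6), so the eigenvalues are -6, -5, -4.
λ=-6: eigenvector (1, -2, -2).
λ=-5: eigenvector (0, 1, 0).
λ=-4: eigenvector (1, 0, -1).
P = [[1, 0, 1], [-2, 1, 0], [-2, 0, -1]], D = diag(-6, -5, -4), P⁻¹ = [[-1, 0, -1], [-2, 1, -2], [2, 0, 1]].
L⁴ = P·diag(1296, 625, 256)·P⁻¹ = [[-784, 0, -1040], [1342, 625, 1342], [2080, 0, 2336]].
The requested entry is -1040.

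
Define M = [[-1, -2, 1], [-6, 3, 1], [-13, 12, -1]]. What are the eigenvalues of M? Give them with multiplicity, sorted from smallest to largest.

Characteristic polynomial: p(λ) = λ^3 - λ^2 - 16λ - 20 = (λ - 5)(λ + 2)^2.
Roots (with multiplicity): -2, -2, 5.

-2, -2, 5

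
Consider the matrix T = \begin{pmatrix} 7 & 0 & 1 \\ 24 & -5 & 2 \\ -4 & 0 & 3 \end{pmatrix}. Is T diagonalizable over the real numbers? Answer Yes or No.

Characteristic polynomial: p(r) = r^3 - 5r^2 - 25r + 125 = (r - 5)^2(r + 5).
r = 5 has algebraic multiplicity 2; rank(T − 5I) = 2, so geometric multiplicity = 1.
Geometric multiplicity < algebraic multiplicity, so T is not diagonalizable.

No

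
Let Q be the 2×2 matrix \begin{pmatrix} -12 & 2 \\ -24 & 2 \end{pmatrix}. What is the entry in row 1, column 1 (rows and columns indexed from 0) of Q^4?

-2864

Characteristic polynomial: r^2 + 10r + 24 = (r + 4)(r + 6), so the eigenvalues are -6, -4.
r=-6: eigenvector (-1, -3).
r=-4: eigenvector (1, 4).
P = [[-1, 1], [-3, 4]], D = diag(-6, -4), P⁻¹ = [[-4, 1], [-3, 1]].
Q⁴ = P·diag(1296, 256)·P⁻¹ = [[4416, -1040], [12480, -2864]].
The requested entry is -2864.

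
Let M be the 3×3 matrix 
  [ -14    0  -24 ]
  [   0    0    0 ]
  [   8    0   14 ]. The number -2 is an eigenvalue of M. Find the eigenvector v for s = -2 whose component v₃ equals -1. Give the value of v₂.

0

M + 2I = [[-12, 0, -24], [0, 2, 0], [8, 0, 16]].
Solving (M + 2I)v = 0 gives the eigenspace spanned by (2, 0, -1).
With v₃ = -1, v = (2, 0, -1), so v₂ = 0.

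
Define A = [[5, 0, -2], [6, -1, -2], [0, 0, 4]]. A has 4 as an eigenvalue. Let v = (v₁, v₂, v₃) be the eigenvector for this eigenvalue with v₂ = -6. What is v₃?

A − 4I = [[1, 0, -2], [6, -5, -2], [0, 0, 0]].
Solving (A − 4I)v = 0 gives the eigenspace spanned by (-6, -6, -3).
With v₂ = -6, v = (-6, -6, -3), so v₃ = -3.

-3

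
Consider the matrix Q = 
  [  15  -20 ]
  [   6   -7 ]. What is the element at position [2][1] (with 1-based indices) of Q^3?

294

Characteristic polynomial: r^2 - 8r + 15 = (r - 5)(r - 3), so the eigenvalues are 3, 5.
r=3: eigenvector (-5, -3).
r=5: eigenvector (2, 1).
P = [[-5, 2], [-3, 1]], D = diag(3, 5), P⁻¹ = [[1, -2], [3, -5]].
Q³ = P·diag(27, 125)·P⁻¹ = [[615, -980], [294, -463]].
The requested entry is 294.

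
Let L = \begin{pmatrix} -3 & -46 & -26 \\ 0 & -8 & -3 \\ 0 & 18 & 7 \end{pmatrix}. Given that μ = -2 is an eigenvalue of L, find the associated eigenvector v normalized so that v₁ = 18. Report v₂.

3

L + 2I = [[-1, -46, -26], [0, -6, -3], [0, 18, 9]].
Solving (L + 2I)v = 0 gives the eigenspace spanned by (18, 3, -6).
With v₁ = 18, v = (18, 3, -6), so v₂ = 3.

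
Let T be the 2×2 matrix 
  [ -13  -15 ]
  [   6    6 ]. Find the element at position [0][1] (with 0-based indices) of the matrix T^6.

Characteristic polynomial: μ^2 + 7μ + 12 = (μ + 3)(μ + 4), so the eigenvalues are -4, -3.
μ=-3: eigenvector (3, -2).
μ=-4: eigenvector (-5, 3).
P = [[3, -5], [-2, 3]], D = diag(-3, -4), P⁻¹ = [[-3, -5], [-2, -3]].
T⁶ = P·diag(729, 4096)·P⁻¹ = [[34399, 50505], [-20202, -29574]].
The requested entry is 50505.

50505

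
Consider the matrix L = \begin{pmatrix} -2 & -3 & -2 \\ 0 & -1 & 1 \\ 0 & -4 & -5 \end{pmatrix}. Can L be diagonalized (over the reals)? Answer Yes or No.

Characteristic polynomial: p(r) = r^3 + 8r^2 + 21r + 18 = (r + 2)(r + 3)^2.
r = -3 has algebraic multiplicity 2; rank(L + 3I) = 2, so geometric multiplicity = 1.
Geometric multiplicity < algebraic multiplicity, so L is not diagonalizable.

No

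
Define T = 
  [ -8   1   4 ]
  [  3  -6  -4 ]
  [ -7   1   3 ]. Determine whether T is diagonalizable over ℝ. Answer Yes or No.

No

Characteristic polynomial: p(r) = r^3 + 11r^2 + 35r + 25 = (r + 1)(r + 5)^2.
r = -5 has algebraic multiplicity 2; rank(T + 5I) = 2, so geometric multiplicity = 1.
Geometric multiplicity < algebraic multiplicity, so T is not diagonalizable.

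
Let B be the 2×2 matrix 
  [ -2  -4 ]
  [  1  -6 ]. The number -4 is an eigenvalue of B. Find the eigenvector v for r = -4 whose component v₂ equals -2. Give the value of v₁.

B + 4I = [[2, -4], [1, -2]].
Solving (B + 4I)v = 0 gives the eigenspace spanned by (-4, -2).
With v₂ = -2, v = (-4, -2), so v₁ = -4.

-4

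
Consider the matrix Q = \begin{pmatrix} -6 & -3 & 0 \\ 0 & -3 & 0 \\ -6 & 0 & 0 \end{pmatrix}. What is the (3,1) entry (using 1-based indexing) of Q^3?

Characteristic polynomial: λ^3 + 9λ^2 + 18λ = λ(λ + 3)(λ + 6), so the eigenvalues are -6, -3, 0.
λ=-6: eigenvector (1, 0, 1).
λ=0: eigenvector (0, 0, 1).
λ=-3: eigenvector (-1, 1, -2).
P = [[1, 0, -1], [0, 0, 1], [1, 1, -2]], D = diag(-6, 0, -3), P⁻¹ = [[1, 1, 0], [-1, 1, 1], [0, 1, 0]].
Q³ = P·diag(-216, 0, -27)·P⁻¹ = [[-216, -189, 0], [0, -27, 0], [-216, -162, 0]].
The requested entry is -216.

-216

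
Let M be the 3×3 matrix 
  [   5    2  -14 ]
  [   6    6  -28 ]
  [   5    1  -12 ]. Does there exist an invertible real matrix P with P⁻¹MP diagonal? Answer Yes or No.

Characteristic polynomial: p(λ) = λ^3 + λ^2 - 16λ + 20 = (λ - 2)^2(λ + 5).
λ = 2 has algebraic multiplicity 2; rank(M − 2I) = 2, so geometric multiplicity = 1.
Geometric multiplicity < algebraic multiplicity, so M is not diagonalizable.

No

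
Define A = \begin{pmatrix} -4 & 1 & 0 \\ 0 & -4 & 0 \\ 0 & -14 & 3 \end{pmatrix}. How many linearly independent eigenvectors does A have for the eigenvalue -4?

A + 4I = [[0, 1, 0], [0, 0, 0], [0, -14, 7]].
This matrix has rank 2, so its null space has dimension 3 − 2 = 1.

1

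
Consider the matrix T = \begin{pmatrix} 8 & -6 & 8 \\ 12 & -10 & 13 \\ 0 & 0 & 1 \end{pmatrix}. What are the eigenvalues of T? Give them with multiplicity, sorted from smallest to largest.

-4, 1, 2

Characteristic polynomial: p(s) = s^3 + s^2 - 10s + 8 = (s - 2)(s - 1)(s + 4).
Roots (with multiplicity): -4, 1, 2.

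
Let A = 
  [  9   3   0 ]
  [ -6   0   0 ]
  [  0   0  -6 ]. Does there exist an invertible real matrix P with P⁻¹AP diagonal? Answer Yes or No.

Characteristic polynomial: p(μ) = μ^3 - 3μ^2 - 36μ + 108 = (μ - 6)(μ - 3)(μ + 6).
All 3 eigenvalues are distinct, so A is diagonalizable.

Yes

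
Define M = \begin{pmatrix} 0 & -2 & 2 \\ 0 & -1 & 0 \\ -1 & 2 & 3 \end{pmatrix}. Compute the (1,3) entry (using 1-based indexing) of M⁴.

Characteristic polynomial: λ^3 - 2λ^2 - λ + 2 = (λ - 2)(λ - 1)(λ + 1), so the eigenvalues are -1, 1, 2.
λ=2: eigenvector (-1, 0, -1).
λ=-1: eigenvector (2, 1, 0).
λ=1: eigenvector (2, 0, 1).
P = [[-1, 2, 2], [0, 1, 0], [-1, 0, 1]], D = diag(2, -1, 1), P⁻¹ = [[1, -2, -2], [0, 1, 0], [1, -2, -1]].
M⁴ = P·diag(16, 1, 1)·P⁻¹ = [[-14, 30, 30], [0, 1, 0], [-15, 30, 31]].
The requested entry is 30.

30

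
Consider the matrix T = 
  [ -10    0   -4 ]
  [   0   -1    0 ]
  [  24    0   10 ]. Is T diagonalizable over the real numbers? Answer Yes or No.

Characteristic polynomial: p(μ) = μ^3 + μ^2 - 4μ - 4 = (μ - 2)(μ + 1)(μ + 2).
All 3 eigenvalues are distinct, so T is diagonalizable.

Yes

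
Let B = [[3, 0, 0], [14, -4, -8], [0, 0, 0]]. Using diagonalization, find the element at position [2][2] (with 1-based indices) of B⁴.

Characteristic polynomial: s^3 + s^2 - 12s = s(s - 3)(s + 4), so the eigenvalues are -4, 0, 3.
s=3: eigenvector (1, 2, 0).
s=-4: eigenvector (0, 1, 0).
s=0: eigenvector (0, -2, 1).
P = [[1, 0, 0], [2, 1, -2], [0, 0, 1]], D = diag(3, -4, 0), P⁻¹ = [[1, 0, 0], [-2, 1, 2], [0, 0, 1]].
B⁴ = P·diag(81, 256, 0)·P⁻¹ = [[81, 0, 0], [-350, 256, 512], [0, 0, 0]].
The requested entry is 256.

256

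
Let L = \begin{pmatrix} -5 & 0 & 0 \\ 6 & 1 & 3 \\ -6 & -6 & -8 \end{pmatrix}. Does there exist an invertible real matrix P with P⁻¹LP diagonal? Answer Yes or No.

Yes

Characteristic polynomial: p(λ) = λ^3 + 12λ^2 + 45λ + 50 = (λ + 2)(λ + 5)^2.
λ = -5 has algebraic multiplicity 2; rank(L + 5I) = 1, so geometric multiplicity = 2.
Every eigenvalue has geometric = algebraic multiplicity, so L is diagonalizable.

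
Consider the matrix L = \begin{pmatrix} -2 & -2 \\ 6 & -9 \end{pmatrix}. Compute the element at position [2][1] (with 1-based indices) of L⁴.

Characteristic polynomial: r^2 + 11r + 30 = (r + 5)(r + 6), so the eigenvalues are -6, -5.
r=-6: eigenvector (1, 2).
r=-5: eigenvector (-2, -3).
P = [[1, -2], [2, -3]], D = diag(-6, -5), P⁻¹ = [[-3, 2], [-2, 1]].
L⁴ = P·diag(1296, 625)·P⁻¹ = [[-1388, 1342], [-4026, 3309]].
The requested entry is -4026.

-4026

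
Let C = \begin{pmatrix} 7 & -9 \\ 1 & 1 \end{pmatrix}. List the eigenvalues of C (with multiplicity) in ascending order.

Characteristic polynomial: p(t) = t^2 - 8t + 16 = (t - 4)^2.
Roots (with multiplicity): 4, 4.

4, 4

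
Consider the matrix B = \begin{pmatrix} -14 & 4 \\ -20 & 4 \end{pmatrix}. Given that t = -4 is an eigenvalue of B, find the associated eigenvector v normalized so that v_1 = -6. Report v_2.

-15

B + 4I = [[-10, 4], [-20, 8]].
Solving (B + 4I)v = 0 gives the eigenspace spanned by (-6, -15).
With v_1 = -6, v = (-6, -15), so v_2 = -15.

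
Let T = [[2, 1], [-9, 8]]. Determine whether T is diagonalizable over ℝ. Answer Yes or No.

No

Characteristic polynomial: p(μ) = μ^2 - 10μ + 25 = (μ - 5)^2.
μ = 5 has algebraic multiplicity 2; rank(T − 5I) = 1, so geometric multiplicity = 1.
Geometric multiplicity < algebraic multiplicity, so T is not diagonalizable.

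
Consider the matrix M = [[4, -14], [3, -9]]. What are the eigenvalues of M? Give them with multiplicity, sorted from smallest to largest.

Characteristic polynomial: p(λ) = λ^2 + 5λ + 6 = (λ + 2)(λ + 3).
Roots (with multiplicity): -3, -2.

-3, -2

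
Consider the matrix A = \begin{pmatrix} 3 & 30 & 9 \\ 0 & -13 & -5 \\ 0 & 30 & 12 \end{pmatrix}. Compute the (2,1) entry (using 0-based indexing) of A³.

Characteristic polynomial: s^3 - 2s^2 - 9s + 18 = (s - 3)(s - 2)(s + 3), so the eigenvalues are -3, 2, 3.
s=3: eigenvector (1, 0, 0).
s=-3: eigenvector (-2, 1, -2).
s=2: eigenvector (3, -1, 3).
P = [[1, -2, 3], [0, 1, -1], [0, -2, 3]], D = diag(3, -3, 2), P⁻¹ = [[1, 0, -1], [0, 3, 1], [0, 2, 1]].
A³ = P·diag(27, -27, 8)·P⁻¹ = [[27, 210, 51], [0, -97, -35], [0, 210, 78]].
The requested entry is 210.

210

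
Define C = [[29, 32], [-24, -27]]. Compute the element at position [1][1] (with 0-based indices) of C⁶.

-43959

Characteristic polynomial: s^2 - 2s - 15 = (s - 5)(s + 3), so the eigenvalues are -3, 5.
s=5: eigenvector (4, -3).
s=-3: eigenvector (-1, 1).
P = [[4, -1], [-3, 1]], D = diag(5, -3), P⁻¹ = [[1, 1], [3, 4]].
C⁶ = P·diag(15625, 729)·P⁻¹ = [[60313, 59584], [-44688, -43959]].
The requested entry is -43959.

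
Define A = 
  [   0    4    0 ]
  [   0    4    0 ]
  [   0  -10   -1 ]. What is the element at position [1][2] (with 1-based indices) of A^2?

Characteristic polynomial: λ^3 - 3λ^2 - 4λ = λ(λ - 4)(λ + 1), so the eigenvalues are -1, 0, 4.
λ=0: eigenvector (1, 0, 0).
λ=4: eigenvector (1, 1, -2).
λ=-1: eigenvector (0, 0, 1).
P = [[1, 1, 0], [0, 1, 0], [0, -2, 1]], D = diag(0, 4, -1), P⁻¹ = [[1, -1, 0], [0, 1, 0], [0, 2, 1]].
A² = P·diag(0, 16, 1)·P⁻¹ = [[0, 16, 0], [0, 16, 0], [0, -30, 1]].
The requested entry is 16.

16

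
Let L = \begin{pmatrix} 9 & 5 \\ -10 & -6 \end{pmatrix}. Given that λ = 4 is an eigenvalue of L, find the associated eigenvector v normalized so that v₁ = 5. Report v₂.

-5

L − 4I = [[5, 5], [-10, -10]].
Solving (L − 4I)v = 0 gives the eigenspace spanned by (5, -5).
With v₁ = 5, v = (5, -5), so v₂ = -5.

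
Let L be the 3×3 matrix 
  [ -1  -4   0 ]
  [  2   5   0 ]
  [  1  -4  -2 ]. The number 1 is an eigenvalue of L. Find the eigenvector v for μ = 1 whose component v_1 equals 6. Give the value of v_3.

L − 1I = [[-2, -4, 0], [2, 4, 0], [1, -4, -3]].
Solving (L − 1I)v = 0 gives the eigenspace spanned by (6, -3, 6).
With v_1 = 6, v = (6, -3, 6), so v_3 = 6.

6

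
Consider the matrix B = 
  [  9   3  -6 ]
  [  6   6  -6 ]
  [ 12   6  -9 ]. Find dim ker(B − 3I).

2

B − 3I = [[6, 3, -6], [6, 3, -6], [12, 6, -12]].
This matrix has rank 1, so its null space has dimension 3 − 1 = 2.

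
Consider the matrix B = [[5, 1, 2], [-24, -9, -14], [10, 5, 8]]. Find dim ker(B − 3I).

B − 3I = [[2, 1, 2], [-24, -12, -14], [10, 5, 5]].
This matrix has rank 2, so its null space has dimension 3 − 2 = 1.

1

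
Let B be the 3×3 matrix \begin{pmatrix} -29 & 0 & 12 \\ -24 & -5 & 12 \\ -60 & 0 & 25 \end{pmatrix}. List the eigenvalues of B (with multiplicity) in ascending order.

-5, -5, 1

Characteristic polynomial: p(λ) = λ^3 + 9λ^2 + 15λ - 25 = (λ - 1)(λ + 5)^2.
Roots (with multiplicity): -5, -5, 1.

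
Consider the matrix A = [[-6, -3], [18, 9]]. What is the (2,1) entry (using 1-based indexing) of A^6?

4374

Characteristic polynomial: t^2 - 3t = t(t - 3), so the eigenvalues are 0, 3.
t=3: eigenvector (1, -3).
t=0: eigenvector (1, -2).
P = [[1, 1], [-3, -2]], D = diag(3, 0), P⁻¹ = [[-2, -1], [3, 1]].
A⁶ = P·diag(729, 0)·P⁻¹ = [[-1458, -729], [4374, 2187]].
The requested entry is 4374.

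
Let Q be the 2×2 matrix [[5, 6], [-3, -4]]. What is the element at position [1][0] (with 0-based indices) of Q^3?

Characteristic polynomial: μ^2 - μ - 2 = (μ - 2)(μ + 1), so the eigenvalues are -1, 2.
μ=-1: eigenvector (-1, 1).
μ=2: eigenvector (2, -1).
P = [[-1, 2], [1, -1]], D = diag(-1, 2), P⁻¹ = [[1, 2], [1, 1]].
Q³ = P·diag(-1, 8)·P⁻¹ = [[17, 18], [-9, -10]].
The requested entry is -9.

-9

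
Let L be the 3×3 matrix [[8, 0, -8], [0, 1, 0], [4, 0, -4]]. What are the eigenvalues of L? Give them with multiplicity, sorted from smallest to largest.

Characteristic polynomial: p(r) = r^3 - 5r^2 + 4r = r(r - 4)(r - 1).
Roots (with multiplicity): 0, 1, 4.

0, 1, 4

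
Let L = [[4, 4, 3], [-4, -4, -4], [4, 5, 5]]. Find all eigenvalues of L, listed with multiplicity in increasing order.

Characteristic polynomial: p(λ) = λ^3 - 5λ^2 + 8λ - 4 = (λ - 2)^2(λ - 1).
Roots (with multiplicity): 1, 2, 2.

1, 2, 2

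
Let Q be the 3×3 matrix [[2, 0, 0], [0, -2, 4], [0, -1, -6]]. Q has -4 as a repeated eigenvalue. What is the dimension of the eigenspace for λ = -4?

1

Q + 4I = [[6, 0, 0], [0, 2, 4], [0, -1, -2]].
This matrix has rank 2, so its null space has dimension 3 − 2 = 1.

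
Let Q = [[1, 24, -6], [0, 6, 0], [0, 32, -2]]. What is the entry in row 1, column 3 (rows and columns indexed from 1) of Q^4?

30

Characteristic polynomial: λ^3 - 5λ^2 - 8λ + 12 = (λ - 6)(λ - 1)(λ + 2), so the eigenvalues are -2, 1, 6.
λ=1: eigenvector (1, 0, 0).
λ=6: eigenvector (0, 1, 4).
λ=-2: eigenvector (2, 0, 1).
P = [[1, 0, 2], [0, 1, 0], [0, 4, 1]], D = diag(1, 6, -2), P⁻¹ = [[1, 8, -2], [0, 1, 0], [0, -4, 1]].
Q⁴ = P·diag(1, 1296, 16)·P⁻¹ = [[1, -120, 30], [0, 1296, 0], [0, 5120, 16]].
The requested entry is 30.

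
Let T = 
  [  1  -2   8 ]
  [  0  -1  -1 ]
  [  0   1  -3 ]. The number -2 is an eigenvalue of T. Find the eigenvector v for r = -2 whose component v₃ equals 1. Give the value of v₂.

T + 2I = [[3, -2, 8], [0, 1, -1], [0, 1, -1]].
Solving (T + 2I)v = 0 gives the eigenspace spanned by (-2, 1, 1).
With v₃ = 1, v = (-2, 1, 1), so v₂ = 1.

1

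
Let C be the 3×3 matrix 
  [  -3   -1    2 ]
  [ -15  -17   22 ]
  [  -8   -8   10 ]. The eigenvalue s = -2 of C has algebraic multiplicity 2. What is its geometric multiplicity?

1

C + 2I = [[-1, -1, 2], [-15, -15, 22], [-8, -8, 12]].
This matrix has rank 2, so its null space has dimension 3 − 2 = 1.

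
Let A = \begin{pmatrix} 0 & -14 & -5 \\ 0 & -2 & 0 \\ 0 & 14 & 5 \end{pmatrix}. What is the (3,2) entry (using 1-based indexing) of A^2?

42

Characteristic polynomial: s^3 - 3s^2 - 10s = s(s - 5)(s + 2), so the eigenvalues are -2, 0, 5.
s=0: eigenvector (1, 0, 0).
s=5: eigenvector (-1, 0, 1).
s=-2: eigenvector (2, 1, -2).
P = [[1, -1, 2], [0, 0, 1], [0, 1, -2]], D = diag(0, 5, -2), P⁻¹ = [[1, 0, 1], [0, 2, 1], [0, 1, 0]].
A² = P·diag(0, 25, 4)·P⁻¹ = [[0, -42, -25], [0, 4, 0], [0, 42, 25]].
The requested entry is 42.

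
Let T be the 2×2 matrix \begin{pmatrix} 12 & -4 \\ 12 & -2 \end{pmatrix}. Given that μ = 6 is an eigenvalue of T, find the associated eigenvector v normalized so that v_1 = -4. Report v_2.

T − 6I = [[6, -4], [12, -8]].
Solving (T − 6I)v = 0 gives the eigenspace spanned by (-4, -6).
With v_1 = -4, v = (-4, -6), so v_2 = -6.

-6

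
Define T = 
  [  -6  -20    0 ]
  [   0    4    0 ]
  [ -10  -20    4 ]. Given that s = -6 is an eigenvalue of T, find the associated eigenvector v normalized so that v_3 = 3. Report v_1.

3

T + 6I = [[0, -20, 0], [0, 10, 0], [-10, -20, 10]].
Solving (T + 6I)v = 0 gives the eigenspace spanned by (3, 0, 3).
With v_3 = 3, v = (3, 0, 3), so v_1 = 3.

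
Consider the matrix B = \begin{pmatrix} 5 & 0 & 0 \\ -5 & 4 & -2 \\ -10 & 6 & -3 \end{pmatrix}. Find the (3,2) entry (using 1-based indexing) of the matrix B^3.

6

Characteristic polynomial: μ^3 - 6μ^2 + 5μ = μ(μ - 5)(μ - 1), so the eigenvalues are 0, 1, 5.
μ=5: eigenvector (1, -1, -2).
μ=0: eigenvector (0, 1, 2).
μ=1: eigenvector (0, -2, -3).
P = [[1, 0, 0], [-1, 1, -2], [-2, 2, -3]], D = diag(5, 0, 1), P⁻¹ = [[1, 0, 0], [1, -3, 2], [0, -2, 1]].
B³ = P·diag(125, 0, 1)·P⁻¹ = [[125, 0, 0], [-125, 4, -2], [-250, 6, -3]].
The requested entry is 6.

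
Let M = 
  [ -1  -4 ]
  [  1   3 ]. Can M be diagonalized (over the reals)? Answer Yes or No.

Characteristic polynomial: p(λ) = λ^2 - 2λ + 1 = (λ - 1)^2.
λ = 1 has algebraic multiplicity 2; rank(M − 1I) = 1, so geometric multiplicity = 1.
Geometric multiplicity < algebraic multiplicity, so M is not diagonalizable.

No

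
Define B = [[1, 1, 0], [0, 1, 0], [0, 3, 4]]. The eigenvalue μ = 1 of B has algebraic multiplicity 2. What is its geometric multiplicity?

B − 1I = [[0, 1, 0], [0, 0, 0], [0, 3, 3]].
This matrix has rank 2, so its null space has dimension 3 − 2 = 1.

1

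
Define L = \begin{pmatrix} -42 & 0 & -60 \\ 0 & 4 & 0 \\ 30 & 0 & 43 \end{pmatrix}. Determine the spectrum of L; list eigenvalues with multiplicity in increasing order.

-2, 3, 4

Characteristic polynomial: p(μ) = μ^3 - 5μ^2 - 2μ + 24 = (μ - 4)(μ - 3)(μ + 2).
Roots (with multiplicity): -2, 3, 4.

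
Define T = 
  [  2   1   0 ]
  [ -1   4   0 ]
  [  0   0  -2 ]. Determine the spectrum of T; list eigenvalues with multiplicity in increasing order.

Characteristic polynomial: p(r) = r^3 - 4r^2 - 3r + 18 = (r - 3)^2(r + 2).
Roots (with multiplicity): -2, 3, 3.

-2, 3, 3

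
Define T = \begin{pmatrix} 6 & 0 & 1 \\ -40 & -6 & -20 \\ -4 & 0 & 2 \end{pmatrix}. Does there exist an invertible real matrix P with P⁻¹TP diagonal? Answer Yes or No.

No

Characteristic polynomial: p(λ) = λ^3 - 2λ^2 - 32λ + 96 = (λ - 4)^2(λ + 6).
λ = 4 has algebraic multiplicity 2; rank(T − 4I) = 2, so geometric multiplicity = 1.
Geometric multiplicity < algebraic multiplicity, so T is not diagonalizable.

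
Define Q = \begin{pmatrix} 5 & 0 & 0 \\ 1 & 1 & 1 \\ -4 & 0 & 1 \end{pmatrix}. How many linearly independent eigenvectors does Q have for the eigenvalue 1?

1

Q − 1I = [[4, 0, 0], [1, 0, 1], [-4, 0, 0]].
This matrix has rank 2, so its null space has dimension 3 − 2 = 1.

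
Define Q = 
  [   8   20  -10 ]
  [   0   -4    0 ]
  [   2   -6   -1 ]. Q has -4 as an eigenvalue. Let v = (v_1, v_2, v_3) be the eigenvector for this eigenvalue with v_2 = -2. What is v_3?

Q + 4I = [[12, 20, -10], [0, 0, 0], [2, -6, 3]].
Solving (Q + 4I)v = 0 gives the eigenspace spanned by (0, -2, -4).
With v_2 = -2, v = (0, -2, -4), so v_3 = -4.

-4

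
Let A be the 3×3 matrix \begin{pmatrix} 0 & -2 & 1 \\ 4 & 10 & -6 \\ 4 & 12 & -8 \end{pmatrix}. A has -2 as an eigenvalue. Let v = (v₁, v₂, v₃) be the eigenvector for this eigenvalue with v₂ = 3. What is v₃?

6

A + 2I = [[2, -2, 1], [4, 12, -6], [4, 12, -6]].
Solving (A + 2I)v = 0 gives the eigenspace spanned by (0, 3, 6).
With v₂ = 3, v = (0, 3, 6), so v₃ = 6.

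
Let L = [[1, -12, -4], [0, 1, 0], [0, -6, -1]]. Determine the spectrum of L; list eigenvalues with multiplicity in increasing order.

-1, 1, 1

Characteristic polynomial: p(t) = t^3 - t^2 - t + 1 = (t - 1)^2(t + 1).
Roots (with multiplicity): -1, 1, 1.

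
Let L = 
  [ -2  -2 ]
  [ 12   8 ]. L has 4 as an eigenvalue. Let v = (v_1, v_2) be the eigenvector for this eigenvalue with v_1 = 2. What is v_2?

-6

L − 4I = [[-6, -2], [12, 4]].
Solving (L − 4I)v = 0 gives the eigenspace spanned by (2, -6).
With v_1 = 2, v = (2, -6), so v_2 = -6.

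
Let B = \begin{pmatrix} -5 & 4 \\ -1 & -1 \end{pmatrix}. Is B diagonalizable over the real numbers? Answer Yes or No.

No

Characteristic polynomial: p(μ) = μ^2 + 6μ + 9 = (μ + 3)^2.
μ = -3 has algebraic multiplicity 2; rank(B + 3I) = 1, so geometric multiplicity = 1.
Geometric multiplicity < algebraic multiplicity, so B is not diagonalizable.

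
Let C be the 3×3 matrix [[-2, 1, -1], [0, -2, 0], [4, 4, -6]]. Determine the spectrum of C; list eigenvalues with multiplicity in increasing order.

-4, -4, -2

Characteristic polynomial: p(t) = t^3 + 10t^2 + 32t + 32 = (t + 2)(t + 4)^2.
Roots (with multiplicity): -4, -4, -2.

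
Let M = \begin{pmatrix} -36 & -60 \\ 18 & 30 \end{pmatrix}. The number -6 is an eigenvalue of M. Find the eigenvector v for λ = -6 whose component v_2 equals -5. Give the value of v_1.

10

M + 6I = [[-30, -60], [18, 36]].
Solving (M + 6I)v = 0 gives the eigenspace spanned by (10, -5).
With v_2 = -5, v = (10, -5), so v_1 = 10.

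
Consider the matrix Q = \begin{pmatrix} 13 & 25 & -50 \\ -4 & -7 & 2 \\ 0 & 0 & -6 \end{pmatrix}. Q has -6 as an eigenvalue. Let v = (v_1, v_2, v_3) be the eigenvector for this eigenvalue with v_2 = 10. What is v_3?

Q + 6I = [[19, 25, -50], [-4, -1, 2], [0, 0, 0]].
Solving (Q + 6I)v = 0 gives the eigenspace spanned by (0, 10, 5).
With v_2 = 10, v = (0, 10, 5), so v_3 = 5.

5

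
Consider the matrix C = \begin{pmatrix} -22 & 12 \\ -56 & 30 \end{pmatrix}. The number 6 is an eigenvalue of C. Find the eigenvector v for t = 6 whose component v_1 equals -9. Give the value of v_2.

-21

C − 6I = [[-28, 12], [-56, 24]].
Solving (C − 6I)v = 0 gives the eigenspace spanned by (-9, -21).
With v_1 = -9, v = (-9, -21), so v_2 = -21.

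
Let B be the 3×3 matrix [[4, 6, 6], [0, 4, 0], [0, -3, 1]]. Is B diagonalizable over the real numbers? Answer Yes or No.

Characteristic polynomial: p(r) = r^3 - 9r^2 + 24r - 16 = (r - 4)^2(r - 1).
r = 4 has algebraic multiplicity 2; rank(B − 4I) = 1, so geometric multiplicity = 2.
Every eigenvalue has geometric = algebraic multiplicity, so B is diagonalizable.

Yes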